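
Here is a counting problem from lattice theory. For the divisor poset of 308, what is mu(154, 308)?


In a divisor lattice, mu(a,b) = mu(b/a) where mu is the classical Mobius function.
b/a = 308/154 = 2
Prime factorization of 2: primes [2]
2 is squarefree with 1 prime factor(s), so mu(2) = (-1)^1 = -1


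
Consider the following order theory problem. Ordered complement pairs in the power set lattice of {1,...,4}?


Complement pair (a,b): a meet b = bottom, a join b = top.
Here: A intersect B = {} and A union B = {1,...,4}.
Pairs found: ({},{1,2,3,4}), ({1},{2,3,4}), ({2},{1,3,4}), ({3},{1,2,4}), ... (12 more)
Total ordered pairs: 16


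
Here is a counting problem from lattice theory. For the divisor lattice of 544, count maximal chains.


A maximal chain goes from the minimum element to a maximal element via cover relations.
Counting all min-to-max paths in the cover graph.
Total maximal chains: 6


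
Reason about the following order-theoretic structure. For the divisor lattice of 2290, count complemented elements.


An element a is complemented if some b has a meet b = bottom, a join b = top.
a is complemented iff gcd(a, n/a)=1, i.e. a is a unitary divisor of 2290.
Complemented elements: 1, 2, 5, 10, 229, 458, ... (2 more)
Count: 8


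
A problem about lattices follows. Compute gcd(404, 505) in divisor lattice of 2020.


In a divisor lattice, meet = gcd (greatest common divisor).
By Euclidean algorithm or factoring: gcd(404,505) = 101


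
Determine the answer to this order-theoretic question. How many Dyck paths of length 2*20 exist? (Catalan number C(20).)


C(n) = C(2n, n) / (n+1).
C(40, 20) = 137846528820
C(20) = 137846528820 / 21 = 6564120420


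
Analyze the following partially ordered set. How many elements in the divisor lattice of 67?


Divisors of 67: [1, 67]
Count: 2


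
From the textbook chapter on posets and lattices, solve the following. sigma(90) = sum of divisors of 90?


sigma(n) = sum of divisors.
Divisors of 90: [1, 2, 3, 5, 6, 9, 10, 15, 18, 30, 45, 90]
Sum = 234


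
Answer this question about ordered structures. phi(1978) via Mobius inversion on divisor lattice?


phi(n) = n * prod_{p|n} (1 - 1/p).
Prime divisors of 1978: [2, 23, 43]
phi(1978) = 1978 * (1 - 1/2) * (1 - 1/23) * (1 - 1/43)
phi(1978) = 924


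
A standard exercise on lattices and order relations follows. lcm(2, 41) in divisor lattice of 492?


Join=lcm.
gcd(2,41)=1
lcm=82


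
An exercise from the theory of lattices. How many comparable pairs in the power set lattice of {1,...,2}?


A comparable pair {a,b} has a < b or b < a in the order.
Count unordered pairs where one element is strictly below the other.
Examples: {{},{1}}, {{},{2}}, {{},{1,2}}, {{1},{1,2}}, ...
Total comparable pairs: 5


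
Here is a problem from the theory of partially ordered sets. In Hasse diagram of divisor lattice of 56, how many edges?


A cover relation a -< b holds when a < b with no c strictly between.
Cover relations:
  1 -< 2
  1 -< 7
  2 -< 4
  2 -< 14
  4 -< 8
  4 -< 28
  7 -< 14
  8 -< 56
  ...2 more
Total: 10


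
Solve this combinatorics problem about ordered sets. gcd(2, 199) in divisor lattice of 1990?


Meet=gcd.
gcd(2,199)=1


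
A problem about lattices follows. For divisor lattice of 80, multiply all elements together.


Divisors of 80: [1, 2, 4, 5, 8, 10, 16, 20, 40, 80]
Product = n^(d(n)/2) = 80^(10/2)
Product = 3276800000


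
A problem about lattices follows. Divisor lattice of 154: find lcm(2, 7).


In a divisor lattice, join = lcm (least common multiple).
gcd(2,7) = 1
lcm(2,7) = 2*7/gcd = 14/1 = 14


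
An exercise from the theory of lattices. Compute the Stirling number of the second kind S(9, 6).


S(n,k) = k*S(n-1,k) + S(n-1,k-1).
S(8,6) = 266, S(8,5) = 1050
S(9,6) = 6*266 + 1050 = 1596 + 1050
S(9,6) = 2646


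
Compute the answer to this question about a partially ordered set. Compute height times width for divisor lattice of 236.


Height = length of longest chain minus 1; width = size of largest antichain.
A maximum chain: 1 | 59 | 118 | 236  (height 3).
A maximum antichain: {2, 59}  (width 2).
Product = 3 * 2 = 6


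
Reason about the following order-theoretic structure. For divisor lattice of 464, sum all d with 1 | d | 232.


Interval [1,232] in divisors of 464: [1, 2, 4, 8, 29, 58, 116, 232]
Sum = 450


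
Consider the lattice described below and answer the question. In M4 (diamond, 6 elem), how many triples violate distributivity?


Distributive law: a ^ (b v c) = (a ^ b) v (a ^ c).
Check all 6^3 = 216 ordered triples (a,b,c).
  e.g. a=a1, b=a2, c=a3: lhs=a1 != rhs=0
  e.g. a=a1, b=a2, c=a4: lhs=a1 != rhs=0
Total violating triples: 24


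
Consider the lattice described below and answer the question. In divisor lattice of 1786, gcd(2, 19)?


Meet=gcd.
gcd(2,19)=1


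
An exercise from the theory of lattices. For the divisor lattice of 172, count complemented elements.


An element a is complemented if some b has a meet b = bottom, a join b = top.
a is complemented iff gcd(a, n/a)=1, i.e. a is a unitary divisor of 172.
Complemented elements: 1, 4, 43, 172
Count: 4


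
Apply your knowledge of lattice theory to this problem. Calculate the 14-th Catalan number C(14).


C(n) = C(2n, n) / (n+1).
C(28, 14) = 40116600
C(14) = 40116600 / 15 = 2674440


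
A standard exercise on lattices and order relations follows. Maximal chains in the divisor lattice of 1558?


A maximal chain goes from the minimum element to a maximal element via cover relations.
Counting all min-to-max paths in the cover graph.
Total maximal chains: 6


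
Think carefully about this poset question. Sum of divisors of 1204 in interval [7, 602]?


Interval [7,602] in divisors of 1204: [7, 14, 301, 602]
Sum = 924


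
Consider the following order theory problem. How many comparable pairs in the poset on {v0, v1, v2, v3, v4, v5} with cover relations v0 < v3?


A comparable pair {a,b} has a < b or b < a in the order.
Count unordered pairs where one element is strictly below the other.
Examples: {v0,v3}
Total comparable pairs: 1


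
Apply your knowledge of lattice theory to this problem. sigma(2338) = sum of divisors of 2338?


sigma(n) = sum of divisors.
Divisors of 2338: [1, 2, 7, 14, 167, 334, 1169, 2338]
Sum = 4032


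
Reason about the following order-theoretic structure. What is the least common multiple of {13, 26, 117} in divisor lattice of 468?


In a divisor lattice, join = lcm (least common multiple).
Compute lcm iteratively: start with first element, then lcm(current, next).
Elements: [13, 26, 117]
lcm(13,26) = 26
lcm(26,117) = 234
Final lcm = 234


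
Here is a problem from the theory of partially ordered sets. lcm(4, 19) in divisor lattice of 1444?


Join=lcm.
gcd(4,19)=1
lcm=76


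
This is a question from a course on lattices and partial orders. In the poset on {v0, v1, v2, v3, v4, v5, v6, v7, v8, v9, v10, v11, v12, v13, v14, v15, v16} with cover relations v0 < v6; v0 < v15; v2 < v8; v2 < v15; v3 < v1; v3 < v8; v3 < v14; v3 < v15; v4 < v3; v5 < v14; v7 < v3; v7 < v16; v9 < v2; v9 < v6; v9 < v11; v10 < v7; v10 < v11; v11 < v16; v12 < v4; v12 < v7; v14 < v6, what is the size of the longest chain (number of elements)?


A chain is a totally ordered subset; we count the number of elements in a maximum chain.
Compute, for each element x, the size of the longest chain ending at x:
  v0: 1
  v5: 1
  v9: 1
  v10: 1
  v12: 1
  v13: 1
  ...
A maximum chain: v12 < v4 < v3 < v14 < v6
Number of elements in the longest chain: 5


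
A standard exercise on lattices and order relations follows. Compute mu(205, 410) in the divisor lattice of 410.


In a divisor lattice, mu(a,b) = mu(b/a) where mu is the classical Mobius function.
b/a = 410/205 = 2
Prime factorization of 2: primes [2]
2 is squarefree with 1 prime factor(s), so mu(2) = (-1)^1 = -1


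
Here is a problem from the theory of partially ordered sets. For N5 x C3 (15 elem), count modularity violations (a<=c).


Modular law: if a <= c then a v (b ^ c) = (a v b) ^ c.
Check all triples (a,b,c) with a <= c among 15 elements.
  e.g. a=(a,0), b=(c,0), c=(b,0): lhs=(a,0) != rhs=(b,0)
  e.g. a=(a,0), b=(c,1), c=(b,0): lhs=(a,0) != rhs=(b,0)
Total violating triples: 18


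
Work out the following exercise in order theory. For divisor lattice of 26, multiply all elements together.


Divisors of 26: [1, 2, 13, 26]
Product = n^(d(n)/2) = 26^(4/2)
Product = 676


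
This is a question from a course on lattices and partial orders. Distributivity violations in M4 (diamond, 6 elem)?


Distributive law: a ^ (b v c) = (a ^ b) v (a ^ c).
Check all 6^3 = 216 ordered triples (a,b,c).
  e.g. a=a1, b=a2, c=a3: lhs=a1 != rhs=0
  e.g. a=a1, b=a2, c=a4: lhs=a1 != rhs=0
Total violating triples: 24


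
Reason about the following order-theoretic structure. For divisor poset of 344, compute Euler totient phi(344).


phi(n) = n * prod_{p|n} (1 - 1/p).
Prime divisors of 344: [2, 43]
phi(344) = 344 * (1 - 1/2) * (1 - 1/43)
phi(344) = 168


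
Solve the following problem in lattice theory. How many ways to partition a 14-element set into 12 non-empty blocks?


S(n,k) = k*S(n-1,k) + S(n-1,k-1).
S(13,12) = 78, S(13,11) = 2431
S(14,12) = 12*78 + 2431 = 936 + 2431
S(14,12) = 3367


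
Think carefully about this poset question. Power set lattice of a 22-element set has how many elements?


Power set = 2^n.
2^22 = 4194304


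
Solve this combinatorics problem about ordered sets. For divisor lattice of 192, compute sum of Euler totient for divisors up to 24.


Divisors of 192 up to 24: [1, 2, 3, 4, 6, 8, 12, 16, 24]
phi values: [1, 1, 2, 2, 2, 4, 4, 8, 8]
Sum = 32


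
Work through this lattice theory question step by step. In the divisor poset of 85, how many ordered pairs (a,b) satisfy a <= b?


The order relation is {(a,b) : a <= b}, reflexive so it includes (a,a).
Examples: (1,1), (1,17), (1,5), (1,85), (17,17), ...
Total ordered pairs: 9


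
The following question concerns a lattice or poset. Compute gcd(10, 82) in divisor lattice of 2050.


In a divisor lattice, meet = gcd (greatest common divisor).
By Euclidean algorithm or factoring: gcd(10,82) = 2


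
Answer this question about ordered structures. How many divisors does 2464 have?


Divisors of 2464: [1, 2, 4, 7, 8, 11, 14, 16, 22, 28, 32, 44, 56, 77, 88, 112, 154, 176, 224, 308, 352, 616, 1232, 2464]
Count: 24


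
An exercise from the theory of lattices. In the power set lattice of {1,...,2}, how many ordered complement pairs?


Complement pair (a,b): a meet b = bottom, a join b = top.
Here: A intersect B = {} and A union B = {1,...,2}.
Pairs found: ({},{1,2}), ({1},{2}), ({2},{1}), ({1,2},{})
Total ordered pairs: 4


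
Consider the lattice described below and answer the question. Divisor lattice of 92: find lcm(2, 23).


In a divisor lattice, join = lcm (least common multiple).
gcd(2,23) = 1
lcm(2,23) = 2*23/gcd = 46/1 = 46


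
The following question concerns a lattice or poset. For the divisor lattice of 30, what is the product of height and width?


Height = length of longest chain minus 1; width = size of largest antichain.
A maximum chain: 1 | 5 | 15 | 30  (height 3).
A maximum antichain: {2, 3, 5}  (width 3).
Product = 3 * 3 = 9


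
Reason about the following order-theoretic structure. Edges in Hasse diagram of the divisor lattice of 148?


A cover relation a -< b holds when a < b with no c strictly between.
Cover relations:
  1 -< 2
  1 -< 37
  2 -< 4
  2 -< 74
  4 -< 148
  37 -< 74
  74 -< 148
Total: 7


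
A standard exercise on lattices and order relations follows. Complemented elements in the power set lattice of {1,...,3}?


An element a is complemented if some b has a meet b = bottom, a join b = top.
every subset A has complement S\A, so all elements are complemented.
Complemented elements: {}, {1}, {2}, {3}, {1,2}, {1,3}, ... (2 more)
Count: 8


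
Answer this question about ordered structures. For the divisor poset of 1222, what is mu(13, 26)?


In a divisor lattice, mu(a,b) = mu(b/a) where mu is the classical Mobius function.
b/a = 26/13 = 2
Prime factorization of 2: primes [2]
2 is squarefree with 1 prime factor(s), so mu(2) = (-1)^1 = -1


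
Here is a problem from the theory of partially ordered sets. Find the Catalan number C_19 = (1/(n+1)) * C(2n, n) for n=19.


C(n) = C(2n, n) / (n+1).
C(38, 19) = 35345263800
C(19) = 35345263800 / 20 = 1767263190


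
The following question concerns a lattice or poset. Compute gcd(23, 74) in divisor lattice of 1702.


In a divisor lattice, meet = gcd (greatest common divisor).
By Euclidean algorithm or factoring: gcd(23,74) = 1


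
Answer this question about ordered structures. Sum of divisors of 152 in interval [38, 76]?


Interval [38,76] in divisors of 152: [38, 76]
Sum = 114


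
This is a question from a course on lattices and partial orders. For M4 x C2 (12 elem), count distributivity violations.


Distributive law: a ^ (b v c) = (a ^ b) v (a ^ c).
Check all 12^3 = 1728 ordered triples (a,b,c).
  e.g. a=(a1,0), b=(a2,0), c=(a3,0): lhs=(a1,0) != rhs=(0,0)
  e.g. a=(a1,0), b=(a2,0), c=(a3,1): lhs=(a1,0) != rhs=(0,0)
Total violating triples: 192


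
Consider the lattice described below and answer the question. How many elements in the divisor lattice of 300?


Divisors of 300: [1, 2, 3, 4, 5, 6, 10, 12, 15, 20, 25, 30, 50, 60, 75, 100, 150, 300]
Count: 18


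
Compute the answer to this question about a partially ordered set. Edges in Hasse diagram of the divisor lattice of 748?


A cover relation a -< b holds when a < b with no c strictly between.
Cover relations:
  1 -< 2
  1 -< 11
  1 -< 17
  2 -< 4
  2 -< 22
  2 -< 34
  4 -< 44
  4 -< 68
  ...12 more
Total: 20


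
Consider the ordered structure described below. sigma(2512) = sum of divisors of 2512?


sigma(n) = sum of divisors.
Divisors of 2512: [1, 2, 4, 8, 16, 157, 314, 628, 1256, 2512]
Sum = 4898


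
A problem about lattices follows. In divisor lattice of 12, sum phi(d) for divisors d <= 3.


Divisors of 12 up to 3: [1, 2, 3]
phi values: [1, 1, 2]
Sum = 4


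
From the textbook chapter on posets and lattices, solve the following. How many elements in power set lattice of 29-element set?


Power set = 2^n.
2^29 = 536870912


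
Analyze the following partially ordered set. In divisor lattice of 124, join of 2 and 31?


In a divisor lattice, join = lcm (least common multiple).
gcd(2,31) = 1
lcm(2,31) = 2*31/gcd = 62/1 = 62


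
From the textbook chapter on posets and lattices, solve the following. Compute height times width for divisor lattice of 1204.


Height = length of longest chain minus 1; width = size of largest antichain.
A maximum chain: 1 | 43 | 301 | 602 | 1204  (height 4).
A maximum antichain: {4, 14, 86, 301}  (width 4).
Product = 4 * 4 = 16


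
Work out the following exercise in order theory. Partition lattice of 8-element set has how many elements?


B(n) = number of set partitions of an n-element set.
B(n) satisfies the recurrence: B(n+1) = sum_k C(n,k)*B(k).
B(8) = 4140


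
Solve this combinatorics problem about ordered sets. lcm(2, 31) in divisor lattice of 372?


Join=lcm.
gcd(2,31)=1
lcm=62


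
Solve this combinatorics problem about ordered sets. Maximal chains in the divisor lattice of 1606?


A maximal chain goes from the minimum element to a maximal element via cover relations.
Counting all min-to-max paths in the cover graph.
Total maximal chains: 6


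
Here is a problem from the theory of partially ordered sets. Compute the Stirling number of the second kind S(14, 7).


S(n,k) = k*S(n-1,k) + S(n-1,k-1).
S(13,7) = 5715424, S(13,6) = 9321312
S(14,7) = 7*5715424 + 9321312 = 40007968 + 9321312
S(14,7) = 49329280


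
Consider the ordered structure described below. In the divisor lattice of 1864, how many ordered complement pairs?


Complement pair (a,b): a meet b = bottom, a join b = top.
Here: gcd(a,b)=1 and lcm(a,b)=1864, i.e. a*b=1864 with a,b coprime.
Pairs found: (1,1864), (8,233), (233,8), (1864,1)
Total ordered pairs: 4


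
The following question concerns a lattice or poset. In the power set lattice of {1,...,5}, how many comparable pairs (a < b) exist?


A comparable pair {a,b} has a < b or b < a in the order.
Count unordered pairs where one element is strictly below the other.
Examples: {{},{1}}, {{},{2}}, {{},{3}}, {{},{4}}, ...
Total comparable pairs: 211


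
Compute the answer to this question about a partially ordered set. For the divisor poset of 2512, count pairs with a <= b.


The order relation is {(a,b) : a <= b}, reflexive so it includes (a,a).
Examples: (1,1), (1,1256), (1,157), (1,16), (1,2), ...
Total ordered pairs: 45


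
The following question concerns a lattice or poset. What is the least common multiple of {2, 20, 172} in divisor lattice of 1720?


In a divisor lattice, join = lcm (least common multiple).
Compute lcm iteratively: start with first element, then lcm(current, next).
Elements: [2, 20, 172]
lcm(2,20) = 20
lcm(20,172) = 860
Final lcm = 860


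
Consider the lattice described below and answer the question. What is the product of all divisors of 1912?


Divisors of 1912: [1, 2, 4, 8, 239, 478, 956, 1912]
Product = n^(d(n)/2) = 1912^(8/2)
Product = 13364464193536


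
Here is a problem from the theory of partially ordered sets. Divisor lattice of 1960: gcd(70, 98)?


Meet=gcd.
gcd(70,98)=14


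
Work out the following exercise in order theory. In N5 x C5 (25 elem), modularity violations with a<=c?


Modular law: if a <= c then a v (b ^ c) = (a v b) ^ c.
Check all triples (a,b,c) with a <= c among 25 elements.
  e.g. a=(a,0), b=(c,0), c=(b,0): lhs=(a,0) != rhs=(b,0)
  e.g. a=(a,0), b=(c,1), c=(b,0): lhs=(a,0) != rhs=(b,0)
Total violating triples: 75


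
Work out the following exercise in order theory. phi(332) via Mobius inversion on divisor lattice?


phi(n) = n * prod_{p|n} (1 - 1/p).
Prime divisors of 332: [2, 83]
phi(332) = 332 * (1 - 1/2) * (1 - 1/83)
phi(332) = 164


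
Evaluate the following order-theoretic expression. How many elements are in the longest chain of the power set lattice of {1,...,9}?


A chain is a totally ordered subset; we count the number of elements in a maximum chain.
Compute, for each element x, the size of the longest chain ending at x:
  {}: 1
  {1}: 2
  {2}: 2
  {3}: 2
  {4}: 2
  {5}: 2
  ...
A maximum chain: {} < {1} < {1,2} < {1,2,3} < {1,2,3,4} < {1,2,3,4,5} < {1,2,3,4,5,6} < {1,2,3,4,5,6,7} < {1,2,3,4,5,6,7,8} < {1,2,3,4,5,6,7,8,9}
Number of elements in the longest chain: 10


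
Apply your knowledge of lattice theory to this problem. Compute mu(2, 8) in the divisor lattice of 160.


In a divisor lattice, mu(a,b) = mu(b/a) where mu is the classical Mobius function.
b/a = 8/2 = 4
Prime factorization of 4: primes [2]
4 is not squarefree, so mu(4) = 0


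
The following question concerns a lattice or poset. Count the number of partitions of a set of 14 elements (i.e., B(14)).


B(n) = number of set partitions of an n-element set.
B(n) satisfies the recurrence: B(n+1) = sum_k C(n,k)*B(k).
B(14) = 190899322


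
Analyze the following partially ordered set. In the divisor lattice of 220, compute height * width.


Height = length of longest chain minus 1; width = size of largest antichain.
A maximum chain: 1 | 11 | 55 | 110 | 220  (height 4).
A maximum antichain: {4, 10, 22, 55}  (width 4).
Product = 4 * 4 = 16


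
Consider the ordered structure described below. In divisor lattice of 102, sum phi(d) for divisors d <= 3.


Divisors of 102 up to 3: [1, 2, 3]
phi values: [1, 1, 2]
Sum = 4


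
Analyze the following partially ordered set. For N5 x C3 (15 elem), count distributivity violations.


Distributive law: a ^ (b v c) = (a ^ b) v (a ^ c).
Check all 15^3 = 3375 ordered triples (a,b,c).
  e.g. a=(b,0), b=(a,0), c=(c,0): lhs=(b,0) != rhs=(a,0)
  e.g. a=(b,0), b=(a,0), c=(c,1): lhs=(b,0) != rhs=(a,0)
Total violating triples: 54


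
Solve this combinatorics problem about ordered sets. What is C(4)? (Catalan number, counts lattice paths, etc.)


C(n) = C(2n, n) / (n+1).
C(8, 4) = 70
C(4) = 70 / 5 = 14


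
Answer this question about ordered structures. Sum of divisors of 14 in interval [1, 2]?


Interval [1,2] in divisors of 14: [1, 2]
Sum = 3


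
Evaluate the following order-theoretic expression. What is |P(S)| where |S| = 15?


Power set = 2^n.
2^15 = 32768


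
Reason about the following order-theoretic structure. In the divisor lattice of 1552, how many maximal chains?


A maximal chain goes from the minimum element to a maximal element via cover relations.
Counting all min-to-max paths in the cover graph.
Total maximal chains: 5


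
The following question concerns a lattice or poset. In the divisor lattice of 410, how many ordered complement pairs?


Complement pair (a,b): a meet b = bottom, a join b = top.
Here: gcd(a,b)=1 and lcm(a,b)=410, i.e. a*b=410 with a,b coprime.
Pairs found: (1,410), (2,205), (5,82), (10,41), ... (4 more)
Total ordered pairs: 8


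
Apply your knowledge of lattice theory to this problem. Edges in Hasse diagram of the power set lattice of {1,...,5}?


A cover relation a -< b holds when a < b with no c strictly between.
Cover relations:
  {} -< {1}
  {} -< {2}
  {} -< {3}
  {} -< {4}
  {} -< {5}
  {1} -< {1,2}
  {1} -< {1,3}
  {1} -< {1,4}
  ...72 more
Total: 80


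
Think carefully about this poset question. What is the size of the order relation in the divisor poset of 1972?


The order relation is {(a,b) : a <= b}, reflexive so it includes (a,a).
Examples: (1,1), (1,116), (1,17), (1,1972), (1,2), ...
Total ordered pairs: 54


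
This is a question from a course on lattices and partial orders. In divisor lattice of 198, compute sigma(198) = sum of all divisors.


sigma(n) = sum of divisors.
Divisors of 198: [1, 2, 3, 6, 9, 11, 18, 22, 33, 66, 99, 198]
Sum = 468


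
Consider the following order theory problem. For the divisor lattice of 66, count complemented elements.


An element a is complemented if some b has a meet b = bottom, a join b = top.
a is complemented iff gcd(a, n/a)=1, i.e. a is a unitary divisor of 66.
Complemented elements: 1, 2, 3, 6, 11, 22, ... (2 more)
Count: 8


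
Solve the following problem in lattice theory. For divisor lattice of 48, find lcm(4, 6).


In a divisor lattice, join = lcm (least common multiple).
Compute lcm iteratively: start with first element, then lcm(current, next).
Elements: [4, 6]
lcm(4,6) = 12
Final lcm = 12


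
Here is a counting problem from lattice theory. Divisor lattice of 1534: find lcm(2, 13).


In a divisor lattice, join = lcm (least common multiple).
gcd(2,13) = 1
lcm(2,13) = 2*13/gcd = 26/1 = 26


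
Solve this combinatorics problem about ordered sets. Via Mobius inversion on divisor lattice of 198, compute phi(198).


phi(n) = n * prod_{p|n} (1 - 1/p).
Prime divisors of 198: [2, 3, 11]
phi(198) = 198 * (1 - 1/2) * (1 - 1/3) * (1 - 1/11)
phi(198) = 60


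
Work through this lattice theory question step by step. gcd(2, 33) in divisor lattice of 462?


Meet=gcd.
gcd(2,33)=1


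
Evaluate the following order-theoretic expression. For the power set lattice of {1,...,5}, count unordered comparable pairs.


A comparable pair {a,b} has a < b or b < a in the order.
Count unordered pairs where one element is strictly below the other.
Examples: {{},{1}}, {{},{2}}, {{},{3}}, {{},{4}}, ...
Total comparable pairs: 211


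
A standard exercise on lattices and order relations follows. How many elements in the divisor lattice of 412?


Divisors of 412: [1, 2, 4, 103, 206, 412]
Count: 6


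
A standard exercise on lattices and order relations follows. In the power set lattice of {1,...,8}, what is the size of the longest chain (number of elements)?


A chain is a totally ordered subset; we count the number of elements in a maximum chain.
Compute, for each element x, the size of the longest chain ending at x:
  {}: 1
  {1}: 2
  {2}: 2
  {3}: 2
  {4}: 2
  {5}: 2
  ...
A maximum chain: {} < {1} < {1,2} < {1,2,3} < {1,2,3,4} < {1,2,3,4,5} < {1,2,3,4,5,6} < {1,2,3,4,5,6,7} < {1,2,3,4,5,6,7,8}
Number of elements in the longest chain: 9


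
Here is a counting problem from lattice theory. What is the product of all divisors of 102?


Divisors of 102: [1, 2, 3, 6, 17, 34, 51, 102]
Product = n^(d(n)/2) = 102^(8/2)
Product = 108243216


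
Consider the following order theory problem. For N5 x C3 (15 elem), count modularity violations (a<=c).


Modular law: if a <= c then a v (b ^ c) = (a v b) ^ c.
Check all triples (a,b,c) with a <= c among 15 elements.
  e.g. a=(a,0), b=(c,0), c=(b,0): lhs=(a,0) != rhs=(b,0)
  e.g. a=(a,0), b=(c,1), c=(b,0): lhs=(a,0) != rhs=(b,0)
Total violating triples: 18


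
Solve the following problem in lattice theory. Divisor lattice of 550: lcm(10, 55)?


Join=lcm.
gcd(10,55)=5
lcm=110


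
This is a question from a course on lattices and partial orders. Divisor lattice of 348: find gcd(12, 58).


In a divisor lattice, meet = gcd (greatest common divisor).
By Euclidean algorithm or factoring: gcd(12,58) = 2


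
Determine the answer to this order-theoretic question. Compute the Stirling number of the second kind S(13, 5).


S(n,k) = k*S(n-1,k) + S(n-1,k-1).
S(12,5) = 1379400, S(12,4) = 611501
S(13,5) = 5*1379400 + 611501 = 6897000 + 611501
S(13,5) = 7508501


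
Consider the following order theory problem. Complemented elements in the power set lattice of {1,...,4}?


An element a is complemented if some b has a meet b = bottom, a join b = top.
every subset A has complement S\A, so all elements are complemented.
Complemented elements: {}, {1}, {2}, {3}, {4}, {1,2}, ... (10 more)
Count: 16


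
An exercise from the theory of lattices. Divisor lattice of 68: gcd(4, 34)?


Meet=gcd.
gcd(4,34)=2


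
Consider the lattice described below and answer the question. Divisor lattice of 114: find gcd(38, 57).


In a divisor lattice, meet = gcd (greatest common divisor).
By Euclidean algorithm or factoring: gcd(38,57) = 19


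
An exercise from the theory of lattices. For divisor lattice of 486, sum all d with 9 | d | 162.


Interval [9,162] in divisors of 486: [9, 18, 27, 54, 81, 162]
Sum = 351


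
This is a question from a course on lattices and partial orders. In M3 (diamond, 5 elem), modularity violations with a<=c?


Modular law: if a <= c then a v (b ^ c) = (a v b) ^ c.
Check all triples (a,b,c) with a <= c among 5 elements.
This lattice is modular (diamonds M_m and their chain-products are modular).
Total violating triples: 0


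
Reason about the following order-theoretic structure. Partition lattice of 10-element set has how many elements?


B(n) = number of set partitions of an n-element set.
B(n) satisfies the recurrence: B(n+1) = sum_k C(n,k)*B(k).
B(10) = 115975


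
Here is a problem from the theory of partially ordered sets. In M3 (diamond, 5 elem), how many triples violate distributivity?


Distributive law: a ^ (b v c) = (a ^ b) v (a ^ c).
Check all 5^3 = 125 ordered triples (a,b,c).
  e.g. a=a1, b=a2, c=a3: lhs=a1 != rhs=0
  e.g. a=a1, b=a3, c=a2: lhs=a1 != rhs=0
Total violating triples: 6


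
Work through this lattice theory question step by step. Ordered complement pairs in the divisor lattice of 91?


Complement pair (a,b): a meet b = bottom, a join b = top.
Here: gcd(a,b)=1 and lcm(a,b)=91, i.e. a*b=91 with a,b coprime.
Pairs found: (1,91), (7,13), (13,7), (91,1)
Total ordered pairs: 4


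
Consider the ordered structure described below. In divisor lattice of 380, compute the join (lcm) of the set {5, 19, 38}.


In a divisor lattice, join = lcm (least common multiple).
Compute lcm iteratively: start with first element, then lcm(current, next).
Elements: [5, 19, 38]
lcm(5,19) = 95
lcm(95,38) = 190
Final lcm = 190


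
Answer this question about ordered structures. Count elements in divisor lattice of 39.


Divisors of 39: [1, 3, 13, 39]
Count: 4


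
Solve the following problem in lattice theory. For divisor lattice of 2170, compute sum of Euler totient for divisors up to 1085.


Divisors of 2170 up to 1085: [1, 2, 5, 7, 10, 14, 31, 35, 62, 70, 155, 217, 310, 434, 1085]
phi values: [1, 1, 4, 6, 4, 6, 30, 24, 30, 24, 120, 180, 120, 180, 720]
Sum = 1450


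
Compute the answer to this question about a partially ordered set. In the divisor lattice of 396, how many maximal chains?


A maximal chain goes from the minimum element to a maximal element via cover relations.
Counting all min-to-max paths in the cover graph.
Total maximal chains: 30


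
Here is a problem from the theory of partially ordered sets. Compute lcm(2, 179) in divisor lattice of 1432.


In a divisor lattice, join = lcm (least common multiple).
gcd(2,179) = 1
lcm(2,179) = 2*179/gcd = 358/1 = 358


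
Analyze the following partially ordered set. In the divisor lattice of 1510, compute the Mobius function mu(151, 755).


In a divisor lattice, mu(a,b) = mu(b/a) where mu is the classical Mobius function.
b/a = 755/151 = 5
Prime factorization of 5: primes [5]
5 is squarefree with 1 prime factor(s), so mu(5) = (-1)^1 = -1


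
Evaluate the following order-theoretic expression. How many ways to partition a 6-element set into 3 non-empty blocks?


S(n,k) = k*S(n-1,k) + S(n-1,k-1).
S(5,3) = 25, S(5,2) = 15
S(6,3) = 3*25 + 15 = 75 + 15
S(6,3) = 90


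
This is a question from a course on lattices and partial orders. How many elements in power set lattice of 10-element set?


Power set = 2^n.
2^10 = 1024


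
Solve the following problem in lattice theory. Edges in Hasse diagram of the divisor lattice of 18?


A cover relation a -< b holds when a < b with no c strictly between.
Cover relations:
  1 -< 2
  1 -< 3
  2 -< 6
  3 -< 6
  3 -< 9
  6 -< 18
  9 -< 18
Total: 7


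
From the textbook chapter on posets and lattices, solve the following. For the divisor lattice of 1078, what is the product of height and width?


Height = length of longest chain minus 1; width = size of largest antichain.
A maximum chain: 1 | 11 | 77 | 539 | 1078  (height 4).
A maximum antichain: {14, 22, 49, 77}  (width 4).
Product = 4 * 4 = 16


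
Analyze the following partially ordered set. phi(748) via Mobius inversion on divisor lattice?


phi(n) = n * prod_{p|n} (1 - 1/p).
Prime divisors of 748: [2, 11, 17]
phi(748) = 748 * (1 - 1/2) * (1 - 1/11) * (1 - 1/17)
phi(748) = 320


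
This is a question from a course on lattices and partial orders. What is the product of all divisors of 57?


Divisors of 57: [1, 3, 19, 57]
Product = n^(d(n)/2) = 57^(4/2)
Product = 3249


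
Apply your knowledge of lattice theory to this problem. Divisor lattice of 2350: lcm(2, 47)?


Join=lcm.
gcd(2,47)=1
lcm=94


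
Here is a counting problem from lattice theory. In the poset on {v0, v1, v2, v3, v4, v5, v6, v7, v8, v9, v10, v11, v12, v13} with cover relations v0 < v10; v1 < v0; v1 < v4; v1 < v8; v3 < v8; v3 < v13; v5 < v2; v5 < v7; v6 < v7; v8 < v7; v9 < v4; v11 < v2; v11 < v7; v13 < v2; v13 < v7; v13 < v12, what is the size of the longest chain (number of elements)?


A chain is a totally ordered subset; we count the number of elements in a maximum chain.
Compute, for each element x, the size of the longest chain ending at x:
  v1: 1
  v3: 1
  v5: 1
  v6: 1
  v9: 1
  v11: 1
  ...
A maximum chain: v3 < v13 < v2
Number of elements in the longest chain: 3


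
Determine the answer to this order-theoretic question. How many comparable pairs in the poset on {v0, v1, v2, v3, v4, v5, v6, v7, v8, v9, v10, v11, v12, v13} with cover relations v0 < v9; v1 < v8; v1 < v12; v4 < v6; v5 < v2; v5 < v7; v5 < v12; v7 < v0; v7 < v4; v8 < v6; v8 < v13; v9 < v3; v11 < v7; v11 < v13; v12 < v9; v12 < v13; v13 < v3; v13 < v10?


A comparable pair {a,b} has a < b or b < a in the order.
Count unordered pairs where one element is strictly below the other.
Examples: {v0,v3}, {v0,v5}, {v0,v7}, {v0,v9}, ...
Total comparable pairs: 44


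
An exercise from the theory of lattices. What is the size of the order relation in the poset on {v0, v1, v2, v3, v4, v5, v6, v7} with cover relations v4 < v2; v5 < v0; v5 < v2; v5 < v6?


The order relation is {(a,b) : a <= b}, reflexive so it includes (a,a).
Examples: (v0,v0), (v1,v1), (v2,v2), (v3,v3), (v4,v2), ...
Total ordered pairs: 12


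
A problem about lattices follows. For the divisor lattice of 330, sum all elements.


sigma(n) = sum of divisors.
Divisors of 330: [1, 2, 3, 5, 6, 10, 11, 15, 22, 30, 33, 55, 66, 110, 165, 330]
Sum = 864


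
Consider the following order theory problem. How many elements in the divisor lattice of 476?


Divisors of 476: [1, 2, 4, 7, 14, 17, 28, 34, 68, 119, 238, 476]
Count: 12


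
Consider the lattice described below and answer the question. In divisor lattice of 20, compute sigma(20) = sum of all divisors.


sigma(n) = sum of divisors.
Divisors of 20: [1, 2, 4, 5, 10, 20]
Sum = 42


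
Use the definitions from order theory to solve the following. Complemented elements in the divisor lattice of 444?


An element a is complemented if some b has a meet b = bottom, a join b = top.
a is complemented iff gcd(a, n/a)=1, i.e. a is a unitary divisor of 444.
Complemented elements: 1, 3, 4, 12, 37, 111, ... (2 more)
Count: 8


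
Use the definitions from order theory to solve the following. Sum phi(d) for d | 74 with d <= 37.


Divisors of 74 up to 37: [1, 2, 37]
phi values: [1, 1, 36]
Sum = 38


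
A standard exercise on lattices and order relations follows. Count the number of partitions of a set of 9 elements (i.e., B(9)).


B(n) = number of set partitions of an n-element set.
B(n) satisfies the recurrence: B(n+1) = sum_k C(n,k)*B(k).
B(9) = 21147


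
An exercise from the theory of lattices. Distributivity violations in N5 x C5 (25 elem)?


Distributive law: a ^ (b v c) = (a ^ b) v (a ^ c).
Check all 25^3 = 15625 ordered triples (a,b,c).
  e.g. a=(b,0), b=(a,0), c=(c,0): lhs=(b,0) != rhs=(a,0)
  e.g. a=(b,0), b=(a,0), c=(c,1): lhs=(b,0) != rhs=(a,0)
Total violating triples: 250


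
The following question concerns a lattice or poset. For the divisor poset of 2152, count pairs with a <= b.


The order relation is {(a,b) : a <= b}, reflexive so it includes (a,a).
Examples: (1,1), (1,1076), (1,2), (1,2152), (1,269), ...
Total ordered pairs: 30


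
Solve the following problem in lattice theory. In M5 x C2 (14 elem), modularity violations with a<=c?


Modular law: if a <= c then a v (b ^ c) = (a v b) ^ c.
Check all triples (a,b,c) with a <= c among 14 elements.
This lattice is modular (diamonds M_m and their chain-products are modular).
Total violating triples: 0


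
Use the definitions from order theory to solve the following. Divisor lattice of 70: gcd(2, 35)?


Meet=gcd.
gcd(2,35)=1


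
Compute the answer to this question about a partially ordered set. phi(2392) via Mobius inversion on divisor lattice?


phi(n) = n * prod_{p|n} (1 - 1/p).
Prime divisors of 2392: [2, 13, 23]
phi(2392) = 2392 * (1 - 1/2) * (1 - 1/13) * (1 - 1/23)
phi(2392) = 1056


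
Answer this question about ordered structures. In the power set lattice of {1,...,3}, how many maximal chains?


A maximal chain goes from the minimum element to a maximal element via cover relations.
Counting all min-to-max paths in the cover graph.
Total maximal chains: 6


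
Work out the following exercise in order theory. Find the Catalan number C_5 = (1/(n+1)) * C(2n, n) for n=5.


C(n) = C(2n, n) / (n+1).
C(10, 5) = 252
C(5) = 252 / 6 = 42


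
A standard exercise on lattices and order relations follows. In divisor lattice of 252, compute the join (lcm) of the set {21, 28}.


In a divisor lattice, join = lcm (least common multiple).
Compute lcm iteratively: start with first element, then lcm(current, next).
Elements: [21, 28]
lcm(21,28) = 84
Final lcm = 84


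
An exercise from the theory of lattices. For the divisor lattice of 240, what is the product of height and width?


Height = length of longest chain minus 1; width = size of largest antichain.
A maximum chain: 1 | 5 | 15 | 30 | 60 | 120 | 240  (height 6).
A maximum antichain: {4, 6, 10, 15}  (width 4).
Product = 6 * 4 = 24


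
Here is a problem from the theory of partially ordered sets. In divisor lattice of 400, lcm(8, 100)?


Join=lcm.
gcd(8,100)=4
lcm=200


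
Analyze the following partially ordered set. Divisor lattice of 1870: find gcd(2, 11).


In a divisor lattice, meet = gcd (greatest common divisor).
By Euclidean algorithm or factoring: gcd(2,11) = 1


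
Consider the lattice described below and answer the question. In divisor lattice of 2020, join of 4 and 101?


In a divisor lattice, join = lcm (least common multiple).
gcd(4,101) = 1
lcm(4,101) = 4*101/gcd = 404/1 = 404


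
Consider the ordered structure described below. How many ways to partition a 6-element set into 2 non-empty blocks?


S(n,k) = k*S(n-1,k) + S(n-1,k-1).
S(5,2) = 15, S(5,1) = 1
S(6,2) = 2*15 + 1 = 30 + 1
S(6,2) = 31


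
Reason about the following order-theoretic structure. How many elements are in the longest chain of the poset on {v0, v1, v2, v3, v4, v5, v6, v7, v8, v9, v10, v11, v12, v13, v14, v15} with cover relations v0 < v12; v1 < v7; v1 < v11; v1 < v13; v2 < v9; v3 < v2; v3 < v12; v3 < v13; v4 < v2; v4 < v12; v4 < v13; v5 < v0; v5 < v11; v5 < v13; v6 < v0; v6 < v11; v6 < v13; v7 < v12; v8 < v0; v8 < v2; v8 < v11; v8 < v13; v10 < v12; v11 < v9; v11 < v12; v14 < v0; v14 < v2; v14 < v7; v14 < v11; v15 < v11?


A chain is a totally ordered subset; we count the number of elements in a maximum chain.
Compute, for each element x, the size of the longest chain ending at x:
  v1: 1
  v3: 1
  v4: 1
  v5: 1
  v6: 1
  v8: 1
  ...
A maximum chain: v3 < v2 < v9
Number of elements in the longest chain: 3


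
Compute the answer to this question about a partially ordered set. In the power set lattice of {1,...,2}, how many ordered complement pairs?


Complement pair (a,b): a meet b = bottom, a join b = top.
Here: A intersect B = {} and A union B = {1,...,2}.
Pairs found: ({},{1,2}), ({1},{2}), ({2},{1}), ({1,2},{})
Total ordered pairs: 4


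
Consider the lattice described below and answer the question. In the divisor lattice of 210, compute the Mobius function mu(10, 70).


In a divisor lattice, mu(a,b) = mu(b/a) where mu is the classical Mobius function.
b/a = 70/10 = 7
Prime factorization of 7: primes [7]
7 is squarefree with 1 prime factor(s), so mu(7) = (-1)^1 = -1


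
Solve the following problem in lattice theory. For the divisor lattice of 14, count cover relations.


A cover relation a -< b holds when a < b with no c strictly between.
Cover relations:
  1 -< 2
  1 -< 7
  2 -< 14
  7 -< 14
Total: 4


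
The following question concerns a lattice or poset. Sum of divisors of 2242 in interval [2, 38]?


Interval [2,38] in divisors of 2242: [2, 38]
Sum = 40


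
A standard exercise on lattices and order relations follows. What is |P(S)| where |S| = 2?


Power set = 2^n.
2^2 = 4


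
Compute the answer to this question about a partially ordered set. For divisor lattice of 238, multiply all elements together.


Divisors of 238: [1, 2, 7, 14, 17, 34, 119, 238]
Product = n^(d(n)/2) = 238^(8/2)
Product = 3208542736


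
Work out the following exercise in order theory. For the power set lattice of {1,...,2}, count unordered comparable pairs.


A comparable pair {a,b} has a < b or b < a in the order.
Count unordered pairs where one element is strictly below the other.
Examples: {{},{1}}, {{},{2}}, {{},{1,2}}, {{1},{1,2}}, ...
Total comparable pairs: 5


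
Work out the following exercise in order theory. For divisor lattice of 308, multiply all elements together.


Divisors of 308: [1, 2, 4, 7, 11, 14, 22, 28, 44, 77, 154, 308]
Product = n^(d(n)/2) = 308^(12/2)
Product = 853698068844544
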